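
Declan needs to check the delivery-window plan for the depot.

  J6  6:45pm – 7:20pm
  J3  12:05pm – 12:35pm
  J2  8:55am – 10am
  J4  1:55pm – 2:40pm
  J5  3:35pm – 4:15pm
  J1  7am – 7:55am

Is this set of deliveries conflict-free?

Yes

Check each pair: they overlap iff neither finishes before the other starts.
Sorted by start: J1, J2, J3, J4, J5, J6.
J2 starts after J1 ends, so nothing later overlaps J1 either.
J3 starts after J2 ends, so nothing later overlaps J2 either.
J4 starts after J3 ends, so nothing later overlaps J3 either.
J5 starts after J4 ends, so nothing later overlaps J4 either.
J6 starts after J5 ends.
Every pair is clear; the schedule has no overlaps.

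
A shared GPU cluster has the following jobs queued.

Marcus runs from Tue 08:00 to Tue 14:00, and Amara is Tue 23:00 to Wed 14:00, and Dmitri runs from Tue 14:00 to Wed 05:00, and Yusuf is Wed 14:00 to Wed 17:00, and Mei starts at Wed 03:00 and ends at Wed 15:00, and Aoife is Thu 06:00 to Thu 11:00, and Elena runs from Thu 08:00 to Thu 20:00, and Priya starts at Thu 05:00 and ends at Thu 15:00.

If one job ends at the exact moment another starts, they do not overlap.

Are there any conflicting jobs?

Yes

Two intervals overlap when each starts before the other ends.
Sorted by start: Marcus, Dmitri, Amara, Mei, Yusuf, Priya, Aoife, Elena.
Dmitri starts exactly when Marcus ends (back-to-back, no overlap); Marcus is clear from here.
Amara starts before Dmitri ends → Dmitri and Amara overlap.
That's a conflict, so the schedule is not conflict-free.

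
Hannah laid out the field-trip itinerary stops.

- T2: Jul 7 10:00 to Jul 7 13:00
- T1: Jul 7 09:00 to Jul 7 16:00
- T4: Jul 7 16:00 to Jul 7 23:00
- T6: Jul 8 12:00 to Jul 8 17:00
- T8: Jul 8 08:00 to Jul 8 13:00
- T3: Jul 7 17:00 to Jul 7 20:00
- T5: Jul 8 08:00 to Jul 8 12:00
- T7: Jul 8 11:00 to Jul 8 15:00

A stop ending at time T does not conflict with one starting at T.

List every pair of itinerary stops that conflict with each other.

Sorted by start: T1, T2, T4, T3, T5, T8, T7, T6.
T2 starts before T1 ends → T1 and T2 overlap.
T4 starts exactly when T1 ends (back-to-back, no overlap) — done with T1.
T4 starts after T2 ends — done with T2.
T3 starts before T4 ends → T4 and T3 overlap.
T5 starts after T4 ends — done with T4.
T5 starts after T3 ends — done with T3.
T8 starts before T5 ends → T5 and T8 overlap.
T7 starts before T5 ends → T5 and T7 overlap.
T6 starts exactly when T5 ends (back-to-back, no overlap).
T7 starts before T8 ends → T8 and T7 overlap.
T6 starts before T8 ends → T8 and T6 overlap.
T6 starts before T7 ends → T7 and T6 overlap.

T1 & T2, T3 & T4, T5 & T7, T5 & T8, T6 & T7, T6 & T8, T7 & T8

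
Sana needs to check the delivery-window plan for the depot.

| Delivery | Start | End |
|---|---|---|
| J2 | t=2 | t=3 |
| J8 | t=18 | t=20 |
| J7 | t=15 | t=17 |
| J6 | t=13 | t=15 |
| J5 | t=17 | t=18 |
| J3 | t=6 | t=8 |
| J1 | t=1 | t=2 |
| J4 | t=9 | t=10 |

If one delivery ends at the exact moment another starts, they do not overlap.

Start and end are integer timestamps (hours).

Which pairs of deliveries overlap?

Sorted by start: J1, J2, J3, J4, J6, J7, J5, J8.
J2 starts exactly when J1 ends (back-to-back, no overlap), so nothing later overlaps J1 either.
J3 starts after J2 ends, so nothing later overlaps J2 either.
J4 starts after J3 ends, so nothing later overlaps J3 either.
J6 starts after J4 ends, so nothing later overlaps J4 either.
J7 starts exactly when J6 ends (back-to-back, no overlap), so nothing later overlaps J6 either.
J5 starts exactly when J7 ends (back-to-back, no overlap), so nothing later overlaps J7 either.
J8 starts exactly when J5 ends (back-to-back, no overlap).

no overlapping pairs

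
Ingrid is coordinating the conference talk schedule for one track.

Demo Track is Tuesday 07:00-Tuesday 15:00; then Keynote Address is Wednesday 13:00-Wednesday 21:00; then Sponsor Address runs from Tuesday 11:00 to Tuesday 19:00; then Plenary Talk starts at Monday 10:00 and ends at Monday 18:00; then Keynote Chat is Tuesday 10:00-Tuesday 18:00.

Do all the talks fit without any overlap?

Sorted by start: Plenary Talk, Demo Track, Keynote Chat, Sponsor Address, Keynote Address.
Demo Track starts after Plenary Talk ends, so nothing later overlaps Plenary Talk either.
Keynote Chat starts before Demo Track ends → Demo Track and Keynote Chat overlap.
That's a conflict, so the schedule is not conflict-free.

No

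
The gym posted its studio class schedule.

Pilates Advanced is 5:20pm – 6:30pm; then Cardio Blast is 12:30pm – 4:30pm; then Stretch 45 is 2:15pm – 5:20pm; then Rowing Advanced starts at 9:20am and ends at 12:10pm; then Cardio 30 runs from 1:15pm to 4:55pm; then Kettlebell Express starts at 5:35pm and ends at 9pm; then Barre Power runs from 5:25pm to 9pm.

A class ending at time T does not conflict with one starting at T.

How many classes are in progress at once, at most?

3

Walk through starts and ends in time order (an end at T is processed before a start at T):
9:20am start Rowing Advanced → 1
12:10pm end Rowing Advanced → 0
12:30pm start Cardio Blast → 1
1:15pm start Cardio 30 → 2
2:15pm start Stretch 45 → 3
4:30pm end Cardio Blast → 2
4:55pm end Cardio 30 → 1
5:20pm end Stretch 45 → 0
5:20pm start Pilates Advanced → 1
5:25pm start Barre Power → 2
5:35pm start Kettlebell Express → 3
6:30pm end Pilates Advanced → 2
9pm end Barre Power → 1
9pm end Kettlebell Express → 0
Peak is 3, at 2:15pm (Cardio 30, Cardio Blast, Stretch 45).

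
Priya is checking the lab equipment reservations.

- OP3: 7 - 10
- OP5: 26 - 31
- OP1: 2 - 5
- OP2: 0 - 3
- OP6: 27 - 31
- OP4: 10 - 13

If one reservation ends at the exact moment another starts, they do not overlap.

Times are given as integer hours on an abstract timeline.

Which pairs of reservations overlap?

Check each pair: they overlap iff neither finishes before the other starts.
Sorted by start: OP2, OP1, OP3, OP4, OP5, OP6.
OP1 starts before OP2 ends → OP2 and OP1 overlap.
OP3 starts after OP2 ends, so OP2 has no further overlaps.
OP3 starts after OP1 ends, so OP1 has no further overlaps.
OP4 starts exactly when OP3 ends (back-to-back, no overlap), so OP3 has no further overlaps.
OP5 starts after OP4 ends, so OP4 has no further overlaps.
OP6 starts before OP5 ends → OP5 and OP6 overlap.

OP1 & OP2, OP5 & OP6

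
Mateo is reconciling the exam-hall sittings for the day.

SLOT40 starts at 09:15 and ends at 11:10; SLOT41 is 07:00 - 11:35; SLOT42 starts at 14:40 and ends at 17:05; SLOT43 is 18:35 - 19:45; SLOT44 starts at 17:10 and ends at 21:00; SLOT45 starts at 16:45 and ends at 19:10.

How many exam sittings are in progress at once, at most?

3

Walk through starts and ends in time order (an end at T is processed before a start at T):
07:00 start SLOT41 → 1
09:15 start SLOT40 → 2
11:10 end SLOT40 → 1
11:35 end SLOT41 → 0
14:40 start SLOT42 → 1
16:45 start SLOT45 → 2
17:05 end SLOT42 → 1
17:10 start SLOT44 → 2
18:35 start SLOT43 → 3
19:10 end SLOT45 → 2
19:45 end SLOT43 → 1
21:00 end SLOT44 → 0
Peak is 3, at 18:35 (SLOT43, SLOT44, SLOT45).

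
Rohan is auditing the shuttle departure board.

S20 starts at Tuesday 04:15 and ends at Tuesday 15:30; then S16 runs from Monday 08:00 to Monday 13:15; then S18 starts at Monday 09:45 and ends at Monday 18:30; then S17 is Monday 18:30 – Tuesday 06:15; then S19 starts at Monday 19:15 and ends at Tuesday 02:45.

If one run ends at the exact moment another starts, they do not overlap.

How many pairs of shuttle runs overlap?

3

Check each pair: they overlap iff neither finishes before the other starts.
Sorted by start: S16, S18, S17, S19, S20.
S18 starts before S16 ends → S16 and S18 overlap.
S17 starts after S16 ends, so S16 has no further overlaps.
S17 starts exactly when S18 ends (back-to-back, no overlap), so S18 has no further overlaps.
S19 starts before S17 ends → S17 and S19 overlap.
S20 starts before S17 ends → S17 and S20 overlap.
S20 starts after S19 ends.
Overlapping pairs: S16 & S18, S17 & S19, S17 & S20 — 3 in total.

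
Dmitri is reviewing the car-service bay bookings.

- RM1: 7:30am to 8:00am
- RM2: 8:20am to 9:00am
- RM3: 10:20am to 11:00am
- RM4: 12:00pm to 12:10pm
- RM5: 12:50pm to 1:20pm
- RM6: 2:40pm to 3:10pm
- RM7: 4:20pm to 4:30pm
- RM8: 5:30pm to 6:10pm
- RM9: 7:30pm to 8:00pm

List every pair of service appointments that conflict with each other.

no overlapping pairs

Sorted by start: RM1, RM2, RM3, RM4, RM5, RM6, RM7, RM8, RM9.
RM2 starts after RM1 ends — done with RM1.
RM3 starts after RM2 ends — done with RM2.
RM4 starts after RM3 ends — done with RM3.
RM5 starts after RM4 ends — done with RM4.
RM6 starts after RM5 ends — done with RM5.
RM7 starts after RM6 ends — done with RM6.
RM8 starts after RM7 ends — done with RM7.
RM9 starts after RM8 ends.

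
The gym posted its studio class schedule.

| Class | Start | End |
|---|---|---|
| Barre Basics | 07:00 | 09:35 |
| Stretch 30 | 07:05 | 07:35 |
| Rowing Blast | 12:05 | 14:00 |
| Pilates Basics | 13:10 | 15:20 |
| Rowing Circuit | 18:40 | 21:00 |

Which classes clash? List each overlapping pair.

Sorted by start: Barre Basics, Stretch 30, Rowing Blast, Pilates Basics, Rowing Circuit.
Stretch 30 starts before Barre Basics ends → Barre Basics and Stretch 30 overlap.
Rowing Blast starts after Barre Basics ends; Barre Basics is clear from here.
Rowing Blast starts after Stretch 30 ends; Stretch 30 is clear from here.
Pilates Basics starts before Rowing Blast ends → Rowing Blast and Pilates Basics overlap.
Rowing Circuit starts after Rowing Blast ends.
Rowing Circuit starts after Pilates Basics ends.

Barre Basics & Stretch 30, Pilates Basics & Rowing Blast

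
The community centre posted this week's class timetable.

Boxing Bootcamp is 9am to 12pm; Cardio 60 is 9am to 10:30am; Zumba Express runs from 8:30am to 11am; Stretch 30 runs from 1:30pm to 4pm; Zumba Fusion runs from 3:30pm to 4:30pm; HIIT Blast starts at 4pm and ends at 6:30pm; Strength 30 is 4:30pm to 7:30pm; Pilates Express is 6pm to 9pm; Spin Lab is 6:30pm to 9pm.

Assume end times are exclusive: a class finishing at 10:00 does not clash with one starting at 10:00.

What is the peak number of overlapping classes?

Sort all start/end points and keep a running count:
8:30am start Zumba Express → 1
9am start Boxing Bootcamp → 2
9am start Cardio 60 → 3
10:30am end Cardio 60 → 2
11am end Zumba Express → 1
12pm end Boxing Bootcamp → 0
1:30pm start Stretch 30 → 1
3:30pm start Zumba Fusion → 2
4pm end Stretch 30 → 1
4pm start HIIT Blast → 2
4:30pm end Zumba Fusion → 1
4:30pm start Strength 30 → 2
6pm start Pilates Express → 3
6:30pm end HIIT Blast → 2
6:30pm start Spin Lab → 3
7:30pm end Strength 30 → 2
9pm end Pilates Express → 1
9pm end Spin Lab → 0
Peak is 3, at 9am (Boxing Bootcamp, Cardio 60, Zumba Express).

3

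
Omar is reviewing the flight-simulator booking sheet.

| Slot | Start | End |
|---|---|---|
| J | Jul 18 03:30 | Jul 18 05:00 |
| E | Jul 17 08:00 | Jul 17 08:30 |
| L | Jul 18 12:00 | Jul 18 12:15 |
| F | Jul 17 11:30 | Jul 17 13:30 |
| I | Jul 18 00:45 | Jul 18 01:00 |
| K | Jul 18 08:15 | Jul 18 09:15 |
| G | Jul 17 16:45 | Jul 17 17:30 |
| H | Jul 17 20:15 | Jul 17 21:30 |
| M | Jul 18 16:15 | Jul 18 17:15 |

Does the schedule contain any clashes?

Sorted by start: E, F, G, H, I, J, K, L, M.
F starts after E ends; E is clear from here.
G starts after F ends; F is clear from here.
H starts after G ends; G is clear from here.
I starts after H ends; H is clear from here.
J starts after I ends; I is clear from here.
K starts after J ends; J is clear from here.
L starts after K ends; K is clear from here.
M starts after L ends.
Every pair is clear; the schedule has no overlaps.

No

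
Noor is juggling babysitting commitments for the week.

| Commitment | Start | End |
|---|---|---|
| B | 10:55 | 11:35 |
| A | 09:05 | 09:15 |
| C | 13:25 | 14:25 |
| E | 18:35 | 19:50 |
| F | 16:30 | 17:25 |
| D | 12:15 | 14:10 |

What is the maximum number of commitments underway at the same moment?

2

Sort all start/end points and keep a running count:
09:05 start A → 1
09:15 end A → 0
10:55 start B → 1
11:35 end B → 0
12:15 start D → 1
13:25 start C → 2
14:10 end D → 1
14:25 end C → 0
16:30 start F → 1
17:25 end F → 0
18:35 start E → 1
19:50 end E → 0
Peak is 2, at 13:25 (C, D).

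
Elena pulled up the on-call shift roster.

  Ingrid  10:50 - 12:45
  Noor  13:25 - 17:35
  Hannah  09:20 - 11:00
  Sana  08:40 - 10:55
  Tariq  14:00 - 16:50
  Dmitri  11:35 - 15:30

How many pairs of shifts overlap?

Check each pair: they overlap iff neither finishes before the other starts.
Sorted by start: Sana, Hannah, Ingrid, Dmitri, Noor, Tariq.
Hannah starts before Sana ends → Sana and Hannah overlap.
Ingrid starts before Sana ends → Sana and Ingrid overlap.
Dmitri starts after Sana ends, so Sana has no further overlaps.
Ingrid starts before Hannah ends → Hannah and Ingrid overlap.
Dmitri starts after Hannah ends, so Hannah has no further overlaps.
Dmitri starts before Ingrid ends → Ingrid and Dmitri overlap.
Noor starts after Ingrid ends, so Ingrid has no further overlaps.
Noor starts before Dmitri ends → Dmitri and Noor overlap.
Tariq starts before Dmitri ends → Dmitri and Tariq overlap.
Tariq starts before Noor ends → Noor and Tariq overlap.
Overlapping pairs: Dmitri & Ingrid, Dmitri & Noor, Dmitri & Tariq, Hannah & Ingrid, Hannah & Sana, Ingrid & Sana, Noor & Tariq — 7 in total.

7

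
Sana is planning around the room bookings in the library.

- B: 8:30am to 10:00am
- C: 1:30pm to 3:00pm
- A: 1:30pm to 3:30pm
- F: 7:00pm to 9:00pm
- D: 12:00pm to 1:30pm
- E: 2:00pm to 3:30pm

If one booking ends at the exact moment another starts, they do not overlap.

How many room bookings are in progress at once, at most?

3

Walk through starts and ends in time order (an end at T is processed before a start at T):
8:30am start B → 1
10:00am end B → 0
12:00pm start D → 1
1:30pm end D → 0
1:30pm start A → 1
1:30pm start C → 2
2:00pm start E → 3
3:00pm end C → 2
3:30pm end A → 1
3:30pm end E → 0
7:00pm start F → 1
9:00pm end F → 0
Peak is 3, at 2:00pm (A, C, E).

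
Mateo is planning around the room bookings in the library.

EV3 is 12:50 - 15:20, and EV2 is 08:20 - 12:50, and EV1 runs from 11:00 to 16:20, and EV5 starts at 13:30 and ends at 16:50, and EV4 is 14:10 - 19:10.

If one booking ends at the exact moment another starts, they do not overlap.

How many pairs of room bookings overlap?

7

Two intervals overlap when each starts before the other ends.
Sorted by start: EV2, EV1, EV3, EV5, EV4.
EV1 starts before EV2 ends → EV2 and EV1 overlap.
EV3 starts exactly when EV2 ends (back-to-back, no overlap); EV2 is clear from here.
EV3 starts before EV1 ends → EV1 and EV3 overlap.
EV5 starts before EV1 ends → EV1 and EV5 overlap.
EV4 starts before EV1 ends → EV1 and EV4 overlap.
EV5 starts before EV3 ends → EV3 and EV5 overlap.
EV4 starts before EV3 ends → EV3 and EV4 overlap.
EV4 starts before EV5 ends → EV5 and EV4 overlap.
Overlapping pairs: EV1 & EV2, EV1 & EV3, EV1 & EV4, EV1 & EV5, EV3 & EV4, EV3 & EV5, EV4 & EV5 — 7 in total.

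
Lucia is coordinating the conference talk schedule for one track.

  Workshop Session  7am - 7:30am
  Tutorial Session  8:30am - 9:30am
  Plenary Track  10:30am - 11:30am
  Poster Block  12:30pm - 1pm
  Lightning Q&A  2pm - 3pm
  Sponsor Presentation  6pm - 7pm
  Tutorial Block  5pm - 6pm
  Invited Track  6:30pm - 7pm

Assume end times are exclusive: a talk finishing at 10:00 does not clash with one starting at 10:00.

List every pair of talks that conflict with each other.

Invited Track & Sponsor Presentation

Sorted by start: Workshop Session, Tutorial Session, Plenary Track, Poster Block, Lightning Q&A, Tutorial Block, Sponsor Presentation, Invited Track.
Tutorial Session starts after Workshop Session ends, so nothing later overlaps Workshop Session either.
Plenary Track starts after Tutorial Session ends, so nothing later overlaps Tutorial Session either.
Poster Block starts after Plenary Track ends, so nothing later overlaps Plenary Track either.
Lightning Q&A starts after Poster Block ends, so nothing later overlaps Poster Block either.
Tutorial Block starts after Lightning Q&A ends, so nothing later overlaps Lightning Q&A either.
Sponsor Presentation starts exactly when Tutorial Block ends (back-to-back, no overlap), so nothing later overlaps Tutorial Block either.
Invited Track starts before Sponsor Presentation ends → Sponsor Presentation and Invited Track overlap.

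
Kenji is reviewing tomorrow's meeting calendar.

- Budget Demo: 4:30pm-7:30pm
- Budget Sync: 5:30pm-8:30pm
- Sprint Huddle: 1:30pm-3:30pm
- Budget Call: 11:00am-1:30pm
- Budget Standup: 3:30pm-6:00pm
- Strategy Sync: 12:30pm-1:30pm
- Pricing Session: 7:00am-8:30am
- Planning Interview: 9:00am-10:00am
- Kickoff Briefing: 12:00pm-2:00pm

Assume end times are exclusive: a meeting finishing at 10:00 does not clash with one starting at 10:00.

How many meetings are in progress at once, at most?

3

Sort all start/end points and keep a running count:
7:00am start Pricing Session → 1
8:30am end Pricing Session → 0
9:00am start Planning Interview → 1
10:00am end Planning Interview → 0
11:00am start Budget Call → 1
12:00pm start Kickoff Briefing → 2
12:30pm start Strategy Sync → 3
1:30pm end Budget Call → 2
1:30pm end Strategy Sync → 1
1:30pm start Sprint Huddle → 2
2:00pm end Kickoff Briefing → 1
3:30pm end Sprint Huddle → 0
3:30pm start Budget Standup → 1
4:30pm start Budget Demo → 2
5:30pm start Budget Sync → 3
6:00pm end Budget Standup → 2
7:30pm end Budget Demo → 1
8:30pm end Budget Sync → 0
Peak is 3, at 12:30pm (Budget Call, Kickoff Briefing, Strategy Sync).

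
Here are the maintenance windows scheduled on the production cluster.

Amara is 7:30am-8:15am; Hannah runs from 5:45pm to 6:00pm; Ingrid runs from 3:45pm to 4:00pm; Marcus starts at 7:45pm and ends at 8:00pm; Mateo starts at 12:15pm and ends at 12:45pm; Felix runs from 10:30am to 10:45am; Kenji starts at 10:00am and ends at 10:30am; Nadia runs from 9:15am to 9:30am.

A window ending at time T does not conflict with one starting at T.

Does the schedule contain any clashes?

No

Sorted by start: Amara, Nadia, Kenji, Felix, Mateo, Ingrid, Hannah, Marcus.
Nadia starts after Amara ends, so Amara has no further overlaps.
Kenji starts after Nadia ends, so Nadia has no further overlaps.
Felix starts exactly when Kenji ends (back-to-back, no overlap), so Kenji has no further overlaps.
Mateo starts after Felix ends, so Felix has no further overlaps.
Ingrid starts after Mateo ends, so Mateo has no further overlaps.
Hannah starts after Ingrid ends, so Ingrid has no further overlaps.
Marcus starts after Hannah ends.
Every pair is clear; the schedule has no overlaps.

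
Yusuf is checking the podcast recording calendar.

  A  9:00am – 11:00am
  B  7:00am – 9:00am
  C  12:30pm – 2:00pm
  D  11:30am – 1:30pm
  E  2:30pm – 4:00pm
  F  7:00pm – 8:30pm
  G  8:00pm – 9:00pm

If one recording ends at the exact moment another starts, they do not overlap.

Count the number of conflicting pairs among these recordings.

Two intervals overlap when each starts before the other ends.
Sorted by start: B, A, D, C, E, F, G.
A starts exactly when B ends (back-to-back, no overlap), so nothing later overlaps B either.
D starts after A ends, so nothing later overlaps A either.
C starts before D ends → D and C overlap.
E starts after D ends, so nothing later overlaps D either.
E starts after C ends, so nothing later overlaps C either.
F starts after E ends, so nothing later overlaps E either.
G starts before F ends → F and G overlap.
Overlapping pairs: C & D, F & G — 2 in total.

2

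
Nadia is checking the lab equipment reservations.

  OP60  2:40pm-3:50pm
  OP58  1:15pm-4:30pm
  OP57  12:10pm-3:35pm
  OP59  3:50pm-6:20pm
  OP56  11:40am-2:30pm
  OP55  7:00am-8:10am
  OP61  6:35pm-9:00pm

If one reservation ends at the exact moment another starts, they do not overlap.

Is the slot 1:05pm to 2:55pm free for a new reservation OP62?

OP55: ends 8:10am at or before OP62 starts 1:05pm → clear.
OP56: starts 11:40am before OP62 ends 2:55pm, and ends 2:30pm after OP62 starts 1:05pm → overlap.
OP57: starts 12:10pm before OP62 ends 2:55pm, and ends 3:35pm after OP62 starts 1:05pm → overlap.
OP58: starts 1:15pm before OP62 ends 2:55pm, and ends 4:30pm after OP62 starts 1:05pm → overlap.
OP60: starts 2:40pm before OP62 ends 2:55pm, and ends 3:50pm after OP62 starts 1:05pm → overlap.
OP59: starts 3:50pm at or after OP62 ends 2:55pm → clear.
OP61: starts 6:35pm at or after OP62 ends 2:55pm → clear.
OP62 overlaps OP56, OP57, OP58, OP60.

No — it overlaps OP56, OP57, OP58, OP60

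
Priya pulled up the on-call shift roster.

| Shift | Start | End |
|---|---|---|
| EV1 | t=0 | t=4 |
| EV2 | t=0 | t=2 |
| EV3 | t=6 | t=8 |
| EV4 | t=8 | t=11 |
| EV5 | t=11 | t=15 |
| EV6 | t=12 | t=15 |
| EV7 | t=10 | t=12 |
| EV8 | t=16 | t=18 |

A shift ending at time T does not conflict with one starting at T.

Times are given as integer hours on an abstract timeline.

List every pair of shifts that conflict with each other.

Sorted by start: EV1, EV2, EV3, EV4, EV7, EV5, EV6, EV8.
EV2 starts before EV1 ends → EV1 and EV2 overlap.
EV3 starts after EV1 ends, so nothing later overlaps EV1 either.
EV3 starts after EV2 ends, so nothing later overlaps EV2 either.
EV4 starts exactly when EV3 ends (back-to-back, no overlap), so nothing later overlaps EV3 either.
EV7 starts before EV4 ends → EV4 and EV7 overlap.
EV5 starts exactly when EV4 ends (back-to-back, no overlap), so nothing later overlaps EV4 either.
EV5 starts before EV7 ends → EV7 and EV5 overlap.
EV6 starts exactly when EV7 ends (back-to-back, no overlap), so nothing later overlaps EV7 either.
EV6 starts before EV5 ends → EV5 and EV6 overlap.
EV8 starts after EV5 ends.
EV8 starts after EV6 ends.

EV1 & EV2, EV4 & EV7, EV5 & EV6, EV5 & EV7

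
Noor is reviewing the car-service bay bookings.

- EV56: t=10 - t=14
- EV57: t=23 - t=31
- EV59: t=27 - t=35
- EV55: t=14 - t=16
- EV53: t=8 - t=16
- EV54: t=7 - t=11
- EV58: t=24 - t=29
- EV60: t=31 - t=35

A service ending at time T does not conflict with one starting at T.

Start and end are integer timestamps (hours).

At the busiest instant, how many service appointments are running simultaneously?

3

Sweep the timeline, counting +1 at each start and −1 at each end (ends before starts at a tie):
t=7 start EV54 → 1
t=8 start EV53 → 2
t=10 start EV56 → 3
t=11 end EV54 → 2
t=14 end EV56 → 1
t=14 start EV55 → 2
t=16 end EV53 → 1
t=16 end EV55 → 0
t=23 start EV57 → 1
t=24 start EV58 → 2
t=27 start EV59 → 3
t=29 end EV58 → 2
t=31 end EV57 → 1
t=31 start EV60 → 2
t=35 end EV59 → 1
t=35 end EV60 → 0
Peak is 3, at t=10 (EV53, EV54, EV56).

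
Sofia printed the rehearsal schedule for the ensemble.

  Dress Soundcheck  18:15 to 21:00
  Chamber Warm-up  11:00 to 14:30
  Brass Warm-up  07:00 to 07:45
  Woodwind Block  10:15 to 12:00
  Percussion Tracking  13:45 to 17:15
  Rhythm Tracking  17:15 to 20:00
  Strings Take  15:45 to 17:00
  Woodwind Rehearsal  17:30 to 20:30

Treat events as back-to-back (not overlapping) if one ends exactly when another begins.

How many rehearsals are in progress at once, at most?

Sweep the timeline, counting +1 at each start and −1 at each end (ends before starts at a tie):
07:00 start Brass Warm-up → 1
07:45 end Brass Warm-up → 0
10:15 start Woodwind Block → 1
11:00 start Chamber Warm-up → 2
12:00 end Woodwind Block → 1
13:45 start Percussion Tracking → 2
14:30 end Chamber Warm-up → 1
15:45 start Strings Take → 2
17:00 end Strings Take → 1
17:15 end Percussion Tracking → 0
17:15 start Rhythm Tracking → 1
17:30 start Woodwind Rehearsal → 2
18:15 start Dress Soundcheck → 3
20:00 end Rhythm Tracking → 2
20:30 end Woodwind Rehearsal → 1
21:00 end Dress Soundcheck → 0
Peak is 3, at 18:15 (Dress Soundcheck, Rhythm Tracking, Woodwind Rehearsal).

3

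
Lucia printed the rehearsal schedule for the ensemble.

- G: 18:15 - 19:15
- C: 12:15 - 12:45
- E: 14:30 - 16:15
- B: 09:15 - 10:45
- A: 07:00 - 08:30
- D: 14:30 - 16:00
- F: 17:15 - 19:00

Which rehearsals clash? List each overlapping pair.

Two intervals overlap when each starts before the other ends.
Sorted by start: A, B, C, D, E, F, G.
B starts after A ends; A is clear from here.
C starts after B ends; B is clear from here.
D starts after C ends; C is clear from here.
E starts before D ends → D and E overlap.
F starts after D ends; D is clear from here.
F starts after E ends; E is clear from here.
G starts before F ends → F and G overlap.

D & E, F & G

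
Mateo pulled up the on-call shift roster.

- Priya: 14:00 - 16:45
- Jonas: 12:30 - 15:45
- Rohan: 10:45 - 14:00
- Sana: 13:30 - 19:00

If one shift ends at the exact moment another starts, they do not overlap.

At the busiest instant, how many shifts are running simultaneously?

Walk through starts and ends in time order (an end at T is processed before a start at T):
10:45 start Rohan → 1
12:30 start Jonas → 2
13:30 start Sana → 3
14:00 end Rohan → 2
14:00 start Priya → 3
15:45 end Jonas → 2
16:45 end Priya → 1
19:00 end Sana → 0
Peak is 3, at 13:30 (Jonas, Rohan, Sana).

3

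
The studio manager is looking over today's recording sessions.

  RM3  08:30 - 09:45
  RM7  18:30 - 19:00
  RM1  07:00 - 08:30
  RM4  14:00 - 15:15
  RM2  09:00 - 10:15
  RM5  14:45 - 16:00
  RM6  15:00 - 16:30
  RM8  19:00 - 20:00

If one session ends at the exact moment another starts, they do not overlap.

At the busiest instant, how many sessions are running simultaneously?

3

Walk through starts and ends in time order (an end at T is processed before a start at T):
07:00 start RM1 → 1
08:30 end RM1 → 0
08:30 start RM3 → 1
09:00 start RM2 → 2
09:45 end RM3 → 1
10:15 end RM2 → 0
14:00 start RM4 → 1
14:45 start RM5 → 2
15:00 start RM6 → 3
15:15 end RM4 → 2
16:00 end RM5 → 1
16:30 end RM6 → 0
18:30 start RM7 → 1
19:00 end RM7 → 0
19:00 start RM8 → 1
20:00 end RM8 → 0
Peak is 3, at 15:00 (RM4, RM5, RM6).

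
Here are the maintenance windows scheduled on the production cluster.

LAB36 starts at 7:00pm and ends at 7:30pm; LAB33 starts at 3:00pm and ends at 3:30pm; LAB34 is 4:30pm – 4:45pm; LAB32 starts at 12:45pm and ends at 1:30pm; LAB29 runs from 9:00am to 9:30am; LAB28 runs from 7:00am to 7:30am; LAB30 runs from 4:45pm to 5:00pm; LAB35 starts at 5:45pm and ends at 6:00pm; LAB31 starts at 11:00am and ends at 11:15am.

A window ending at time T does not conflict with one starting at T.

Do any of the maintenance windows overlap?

No

Two intervals overlap when each starts before the other ends.
Sorted by start: LAB28, LAB29, LAB31, LAB32, LAB33, LAB34, LAB30, LAB35, LAB36.
LAB29 starts after LAB28 ends — done with LAB28.
LAB31 starts after LAB29 ends — done with LAB29.
LAB32 starts after LAB31 ends — done with LAB31.
LAB33 starts after LAB32 ends — done with LAB32.
LAB34 starts after LAB33 ends — done with LAB33.
LAB30 starts exactly when LAB34 ends (back-to-back, no overlap) — done with LAB34.
LAB35 starts after LAB30 ends — done with LAB30.
LAB36 starts after LAB35 ends.
Every pair is clear; the schedule has no overlaps.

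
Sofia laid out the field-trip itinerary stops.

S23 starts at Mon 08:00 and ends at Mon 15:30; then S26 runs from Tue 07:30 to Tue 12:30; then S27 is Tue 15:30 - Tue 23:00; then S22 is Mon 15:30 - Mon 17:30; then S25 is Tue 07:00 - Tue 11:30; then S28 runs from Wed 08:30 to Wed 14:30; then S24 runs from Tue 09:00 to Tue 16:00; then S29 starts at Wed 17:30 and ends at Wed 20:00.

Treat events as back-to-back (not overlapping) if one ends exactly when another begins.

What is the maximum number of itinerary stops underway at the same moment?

3

Walk through starts and ends in time order (an end at T is processed before a start at T):
Mon 08:00 start S23 → 1
Mon 15:30 end S23 → 0
Mon 15:30 start S22 → 1
Mon 17:30 end S22 → 0
Tue 07:00 start S25 → 1
Tue 07:30 start S26 → 2
Tue 09:00 start S24 → 3
Tue 11:30 end S25 → 2
Tue 12:30 end S26 → 1
Tue 15:30 start S27 → 2
Tue 16:00 end S24 → 1
Tue 23:00 end S27 → 0
Wed 08:30 start S28 → 1
Wed 14:30 end S28 → 0
Wed 17:30 start S29 → 1
Wed 20:00 end S29 → 0
Peak is 3, at Tue 09:00 (S24, S25, S26).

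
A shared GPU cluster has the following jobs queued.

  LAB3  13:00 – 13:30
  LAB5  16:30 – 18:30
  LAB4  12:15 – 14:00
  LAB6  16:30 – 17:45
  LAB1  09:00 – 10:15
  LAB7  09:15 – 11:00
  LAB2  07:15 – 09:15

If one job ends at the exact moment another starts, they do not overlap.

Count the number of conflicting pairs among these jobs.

4

Check each pair: they overlap iff neither finishes before the other starts.
Sorted by start: LAB2, LAB1, LAB7, LAB4, LAB3, LAB5, LAB6.
LAB1 starts before LAB2 ends → LAB2 and LAB1 overlap.
LAB7 starts exactly when LAB2 ends (back-to-back, no overlap); LAB2 is clear from here.
LAB7 starts before LAB1 ends → LAB1 and LAB7 overlap.
LAB4 starts after LAB1 ends; LAB1 is clear from here.
LAB4 starts after LAB7 ends; LAB7 is clear from here.
LAB3 starts before LAB4 ends → LAB4 and LAB3 overlap.
LAB5 starts after LAB4 ends; LAB4 is clear from here.
LAB5 starts after LAB3 ends; LAB3 is clear from here.
LAB6 starts before LAB5 ends → LAB5 and LAB6 overlap.
Overlapping pairs: LAB1 & LAB2, LAB1 & LAB7, LAB3 & LAB4, LAB5 & LAB6 — 4 in total.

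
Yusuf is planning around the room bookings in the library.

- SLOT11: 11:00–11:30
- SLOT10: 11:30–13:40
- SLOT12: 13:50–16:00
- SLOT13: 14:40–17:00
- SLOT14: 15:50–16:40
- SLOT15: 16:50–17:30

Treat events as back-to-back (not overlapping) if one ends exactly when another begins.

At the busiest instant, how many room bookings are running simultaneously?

3

Sort all start/end points and keep a running count:
11:00 start SLOT11 → 1
11:30 end SLOT11 → 0
11:30 start SLOT10 → 1
13:40 end SLOT10 → 0
13:50 start SLOT12 → 1
14:40 start SLOT13 → 2
15:50 start SLOT14 → 3
16:00 end SLOT12 → 2
16:40 end SLOT14 → 1
16:50 start SLOT15 → 2
17:00 end SLOT13 → 1
17:30 end SLOT15 → 0
Peak is 3, at 15:50 (SLOT12, SLOT13, SLOT14).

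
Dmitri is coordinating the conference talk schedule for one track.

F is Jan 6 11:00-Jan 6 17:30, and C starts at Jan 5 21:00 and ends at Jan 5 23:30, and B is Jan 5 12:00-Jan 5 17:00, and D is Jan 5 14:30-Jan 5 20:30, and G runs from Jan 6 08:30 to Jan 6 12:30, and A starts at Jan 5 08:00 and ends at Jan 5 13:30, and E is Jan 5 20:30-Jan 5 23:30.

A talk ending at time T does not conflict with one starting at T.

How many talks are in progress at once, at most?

2

Sort all start/end points and keep a running count:
Jan 5 08:00 start A → 1
Jan 5 12:00 start B → 2
Jan 5 13:30 end A → 1
Jan 5 14:30 start D → 2
Jan 5 17:00 end B → 1
Jan 5 20:30 end D → 0
Jan 5 20:30 start E → 1
Jan 5 21:00 start C → 2
Jan 5 23:30 end C → 1
Jan 5 23:30 end E → 0
Jan 6 08:30 start G → 1
Jan 6 11:00 start F → 2
Jan 6 12:30 end G → 1
Jan 6 17:30 end F → 0
Peak is 2, at Jan 5 12:00 (A, B).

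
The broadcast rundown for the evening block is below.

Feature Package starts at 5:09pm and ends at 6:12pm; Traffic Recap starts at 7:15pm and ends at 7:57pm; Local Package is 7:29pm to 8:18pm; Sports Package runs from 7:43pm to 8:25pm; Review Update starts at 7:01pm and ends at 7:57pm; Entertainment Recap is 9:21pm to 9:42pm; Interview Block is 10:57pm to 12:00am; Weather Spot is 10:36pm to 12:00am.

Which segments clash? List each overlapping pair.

Check each pair: they overlap iff neither finishes before the other starts.
Sorted by start: Feature Package, Review Update, Traffic Recap, Local Package, Sports Package, Entertainment Recap, Weather Spot, Interview Block.
Review Update starts after Feature Package ends, so nothing later overlaps Feature Package either.
Traffic Recap starts before Review Update ends → Review Update and Traffic Recap overlap.
Local Package starts before Review Update ends → Review Update and Local Package overlap.
Sports Package starts before Review Update ends → Review Update and Sports Package overlap.
Entertainment Recap starts after Review Update ends, so nothing later overlaps Review Update either.
Local Package starts before Traffic Recap ends → Traffic Recap and Local Package overlap.
Sports Package starts before Traffic Recap ends → Traffic Recap and Sports Package overlap.
Entertainment Recap starts after Traffic Recap ends, so nothing later overlaps Traffic Recap either.
Sports Package starts before Local Package ends → Local Package and Sports Package overlap.
Entertainment Recap starts after Local Package ends, so nothing later overlaps Local Package either.
Entertainment Recap starts after Sports Package ends, so nothing later overlaps Sports Package either.
Weather Spot starts after Entertainment Recap ends, so nothing later overlaps Entertainment Recap either.
Interview Block starts before Weather Spot ends → Weather Spot and Interview Block overlap.

Interview Block & Weather Spot, Local Package & Review Update, Local Package & Sports Package, Local Package & Traffic Recap, Review Update & Sports Package, Review Update & Traffic Recap, Sports Package & Traffic Recap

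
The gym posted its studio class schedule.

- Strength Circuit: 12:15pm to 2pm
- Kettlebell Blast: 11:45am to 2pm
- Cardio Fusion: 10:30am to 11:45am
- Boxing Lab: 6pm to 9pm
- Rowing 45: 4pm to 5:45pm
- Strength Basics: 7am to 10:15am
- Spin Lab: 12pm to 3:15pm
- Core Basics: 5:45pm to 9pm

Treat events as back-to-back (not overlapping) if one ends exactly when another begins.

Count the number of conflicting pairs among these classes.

Check each pair: they overlap iff neither finishes before the other starts.
Sorted by start: Strength Basics, Cardio Fusion, Kettlebell Blast, Spin Lab, Strength Circuit, Rowing 45, Core Basics, Boxing Lab.
Cardio Fusion starts after Strength Basics ends; Strength Basics is clear from here.
Kettlebell Blast starts exactly when Cardio Fusion ends (back-to-back, no overlap); Cardio Fusion is clear from here.
Spin Lab starts before Kettlebell Blast ends → Kettlebell Blast and Spin Lab overlap.
Strength Circuit starts before Kettlebell Blast ends → Kettlebell Blast and Strength Circuit overlap.
Rowing 45 starts after Kettlebell Blast ends; Kettlebell Blast is clear from here.
Strength Circuit starts before Spin Lab ends → Spin Lab and Strength Circuit overlap.
Rowing 45 starts after Spin Lab ends; Spin Lab is clear from here.
Rowing 45 starts after Strength Circuit ends; Strength Circuit is clear from here.
Core Basics starts exactly when Rowing 45 ends (back-to-back, no overlap); Rowing 45 is clear from here.
Boxing Lab starts before Core Basics ends → Core Basics and Boxing Lab overlap.
Overlapping pairs: Boxing Lab & Core Basics, Kettlebell Blast & Spin Lab, Kettlebell Blast & Strength Circuit, Spin Lab & Strength Circuit — 4 in total.

4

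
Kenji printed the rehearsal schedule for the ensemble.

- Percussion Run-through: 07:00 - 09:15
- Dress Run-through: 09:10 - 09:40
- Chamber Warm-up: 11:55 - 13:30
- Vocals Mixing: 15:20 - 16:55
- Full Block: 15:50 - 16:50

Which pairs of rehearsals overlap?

Dress Run-through & Percussion Run-through, Full Block & Vocals Mixing

Sorted by start: Percussion Run-through, Dress Run-through, Chamber Warm-up, Vocals Mixing, Full Block.
Dress Run-through starts before Percussion Run-through ends → Percussion Run-through and Dress Run-through overlap.
Chamber Warm-up starts after Percussion Run-through ends — done with Percussion Run-through.
Chamber Warm-up starts after Dress Run-through ends — done with Dress Run-through.
Vocals Mixing starts after Chamber Warm-up ends — done with Chamber Warm-up.
Full Block starts before Vocals Mixing ends → Vocals Mixing and Full Block overlap.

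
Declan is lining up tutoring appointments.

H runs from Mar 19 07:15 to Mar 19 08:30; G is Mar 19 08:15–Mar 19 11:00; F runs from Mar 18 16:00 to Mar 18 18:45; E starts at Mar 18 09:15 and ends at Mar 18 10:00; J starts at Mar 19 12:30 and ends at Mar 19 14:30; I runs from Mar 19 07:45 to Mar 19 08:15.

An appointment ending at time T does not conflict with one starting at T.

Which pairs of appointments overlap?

G & H, H & I

Sorted by start: E, F, H, I, G, J.
F starts after E ends, so nothing later overlaps E either.
H starts after F ends, so nothing later overlaps F either.
I starts before H ends → H and I overlap.
G starts before H ends → H and G overlap.
J starts after H ends.
G starts exactly when I ends (back-to-back, no overlap), so nothing later overlaps I either.
J starts after G ends.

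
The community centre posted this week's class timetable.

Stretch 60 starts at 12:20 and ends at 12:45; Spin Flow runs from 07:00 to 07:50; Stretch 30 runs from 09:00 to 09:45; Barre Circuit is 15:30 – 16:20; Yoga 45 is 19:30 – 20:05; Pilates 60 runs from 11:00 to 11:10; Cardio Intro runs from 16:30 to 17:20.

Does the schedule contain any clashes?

No

Sorted by start: Spin Flow, Stretch 30, Pilates 60, Stretch 60, Barre Circuit, Cardio Intro, Yoga 45.
Stretch 30 starts after Spin Flow ends, so nothing later overlaps Spin Flow either.
Pilates 60 starts after Stretch 30 ends, so nothing later overlaps Stretch 30 either.
Stretch 60 starts after Pilates 60 ends, so nothing later overlaps Pilates 60 either.
Barre Circuit starts after Stretch 60 ends, so nothing later overlaps Stretch 60 either.
Cardio Intro starts after Barre Circuit ends, so nothing later overlaps Barre Circuit either.
Yoga 45 starts after Cardio Intro ends.
Every pair is clear; the schedule has no overlaps.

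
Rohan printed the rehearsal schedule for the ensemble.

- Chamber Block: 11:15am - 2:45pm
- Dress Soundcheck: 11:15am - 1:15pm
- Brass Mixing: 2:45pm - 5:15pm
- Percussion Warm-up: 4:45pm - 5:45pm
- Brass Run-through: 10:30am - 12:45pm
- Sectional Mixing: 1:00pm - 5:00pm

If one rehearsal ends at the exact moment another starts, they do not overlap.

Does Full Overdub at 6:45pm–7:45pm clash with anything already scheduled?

Brass Run-through: ends 12:45pm at or before Full Overdub starts 6:45pm → clear.
Dress Soundcheck: ends 1:15pm at or before Full Overdub starts 6:45pm → clear.
Chamber Block: ends 2:45pm at or before Full Overdub starts 6:45pm → clear.
Sectional Mixing: ends 5:00pm at or before Full Overdub starts 6:45pm → clear.
Brass Mixing: ends 5:15pm at or before Full Overdub starts 6:45pm → clear.
Percussion Warm-up: ends 5:45pm at or before Full Overdub starts 6:45pm → clear.

No — it doesn't clash with anything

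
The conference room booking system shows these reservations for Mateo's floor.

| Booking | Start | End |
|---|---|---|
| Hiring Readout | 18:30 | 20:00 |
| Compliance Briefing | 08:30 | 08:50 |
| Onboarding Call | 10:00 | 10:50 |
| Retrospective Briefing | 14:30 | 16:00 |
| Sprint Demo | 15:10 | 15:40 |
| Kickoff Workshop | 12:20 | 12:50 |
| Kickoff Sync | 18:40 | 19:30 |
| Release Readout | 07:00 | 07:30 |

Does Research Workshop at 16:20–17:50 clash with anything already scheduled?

No — it doesn't clash with anything

Release Readout: ends 07:30 at or before Research Workshop starts 16:20 → clear.
Compliance Briefing: ends 08:50 at or before Research Workshop starts 16:20 → clear.
Onboarding Call: ends 10:50 at or before Research Workshop starts 16:20 → clear.
Kickoff Workshop: ends 12:50 at or before Research Workshop starts 16:20 → clear.
Retrospective Briefing: ends 16:00 at or before Research Workshop starts 16:20 → clear.
Sprint Demo: ends 15:40 at or before Research Workshop starts 16:20 → clear.
Hiring Readout: starts 18:30 at or after Research Workshop ends 17:50 → clear.
Kickoff Sync: starts 18:40 at or after Research Workshop ends 17:50 → clear.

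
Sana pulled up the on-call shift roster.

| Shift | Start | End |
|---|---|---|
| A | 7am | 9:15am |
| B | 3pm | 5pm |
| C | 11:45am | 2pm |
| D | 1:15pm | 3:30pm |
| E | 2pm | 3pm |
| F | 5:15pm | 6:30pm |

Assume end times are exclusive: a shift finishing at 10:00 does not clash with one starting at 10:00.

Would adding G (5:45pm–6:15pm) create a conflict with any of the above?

Yes — it overlaps F

A: ends 9:15am at or before G starts 5:45pm → clear.
C: ends 2pm at or before G starts 5:45pm → clear.
D: ends 3:30pm at or before G starts 5:45pm → clear.
E: ends 3pm at or before G starts 5:45pm → clear.
B: ends 5pm at or before G starts 5:45pm → clear.
F: starts 5:15pm before G ends 6:15pm, and ends 6:30pm after G starts 5:45pm → overlap.
G overlaps F.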